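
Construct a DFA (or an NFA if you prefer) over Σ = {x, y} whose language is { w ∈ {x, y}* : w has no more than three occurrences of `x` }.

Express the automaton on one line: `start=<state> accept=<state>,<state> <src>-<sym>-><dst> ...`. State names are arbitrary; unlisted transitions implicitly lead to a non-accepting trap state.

start=q0 accept=q0,q1,q2,q3 q0-x->q1 q0-y->q0 q1-x->q2 q1-y->q1 q2-x->q3 q2-y->q2 q3-x->q4 q3-y->q3 q4-x->q4 q4-y->q4

Only the number of `x`s matters, and only up to 4. Make a chain q0 → q1 → q2 → q3 → q4 advanced by each `x` (with q4 absorbing); every other symbol self-loops. The accepting set is {q0, q1, q2, q3}.
        x   y  
>* q0   q1  q0 
 * q1   q2  q1 
 * q2   q3  q2 
 * q3   q4  q3 
   q4   q4  q4 
(> = start, * = accepting)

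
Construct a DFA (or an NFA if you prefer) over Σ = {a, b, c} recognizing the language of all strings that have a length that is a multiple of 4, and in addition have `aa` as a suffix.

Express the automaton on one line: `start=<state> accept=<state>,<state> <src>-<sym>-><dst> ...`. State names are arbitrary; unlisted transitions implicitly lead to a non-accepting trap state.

start=S0 accept=S5 S0-a->S1 S0-b->S1 S0-c->S1 S1-a->S2 S1-b->S2 S1-c->S2 S2-a->S3 S2-b->S4 S2-c->S4 S3-a->S5 S3-b->S0 S3-c->S0 S4-a->S0 S4-b->S0 S4-c->S0 S5-a->S1 S5-b->S1 S5-c->S1

Handle the two conditions separately and then intersect. The first has 4 states tracking the input length modulo 4; the second has 3 states tracking how much of the suffix `aa` has currently been matched. A product state is a pair (one from each), accepting exactly when both do. Minimizing collapses redundant product states.
A 6-state machine:
        a   b   c  
>  S0   S1  S1  S1 
   S1   S2  S2  S2 
   S2   S3  S4  S4 
   S3   S5  S0  S0 
   S4   S0  S0  S0 
 * S5   S1  S1  S1 
(> = start, * = accepting)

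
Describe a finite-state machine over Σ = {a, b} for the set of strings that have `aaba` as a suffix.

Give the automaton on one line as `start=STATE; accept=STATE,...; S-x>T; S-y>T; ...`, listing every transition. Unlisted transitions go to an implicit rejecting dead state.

start=s0; accept=s4; s0-a>s1; s0-b>s0; s1-a>s2; s1-b>s0; s2-a>s2; s2-b>s3; s3-a>s4; s3-b>s0; s4-a>s2; s4-b>s0

Remember how much of `aaba` the current input suffix matches. State s0 means no match yet; s1 means the last symbol is `a`; s2 means the last 2 symbols are `aa`; s3 means the last 3 symbols are `aab`; s4 means the last 4 symbols are `aaba`. Only s4 accepts. On a mismatch, fall back to the longest proper suffix that is still a prefix of `aaba`.
A 5-state machine:
        a   b  
>  s0   s1  s0 
   s1   s2  s0 
   s2   s2  s3 
   s3   s4  s0 
 * s4   s2  s0 
(> = start, * = accepting)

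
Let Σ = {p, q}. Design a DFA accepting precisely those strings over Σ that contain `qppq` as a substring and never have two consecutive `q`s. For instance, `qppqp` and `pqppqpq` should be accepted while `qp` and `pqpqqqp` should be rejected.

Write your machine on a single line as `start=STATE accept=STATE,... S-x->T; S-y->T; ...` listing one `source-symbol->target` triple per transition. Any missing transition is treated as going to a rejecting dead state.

Run two small machines in parallel and take their product. One (5 states) tracks whether and how much of `qppq` has been seen; the other (3 states) tracks partial matches of the forbidden pattern `qq`. Each combined state is a pair, one component from each; accept when both components accept.
An 11-state machine:
          p    q  
>  s0     s0   s1 
   s1     s2   s3 
   s2     s4   s1 
   s3     s5   s3 
   s4     s0   s6 
   s5     s7   s3 
 * s6     s8   s9 
   s7    s10   s9 
 * s8     s8   s6 
   s9     s9   s9 
   s10   s10   s3 
(> = start, * = accepting)

start=s0; accept=s6,s8; s0-p->s0; s0-q->s1; s1-p->s2; s1-q->s3; s2-p->s4; s2-q->s1; s3-p->s5; s3-q->s3; s4-p->s0; s4-q->s6; s5-p->s7; s5-q->s3; s6-p->s8; s6-q->s9; s7-p->s10; s7-q->s9; s8-p->s8; s8-q->s6; s9-p->s9; s9-q->s9; s10-p->s10; s10-q->s3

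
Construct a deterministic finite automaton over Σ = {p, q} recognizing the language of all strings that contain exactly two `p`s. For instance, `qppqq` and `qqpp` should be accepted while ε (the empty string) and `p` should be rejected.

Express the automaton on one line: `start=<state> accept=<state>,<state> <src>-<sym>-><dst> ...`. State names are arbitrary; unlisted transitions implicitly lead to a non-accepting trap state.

start=S0 accept=S2 S0-p->S1 S0-q->S0 S1-p->S2 S1-q->S1 S2-p->S3 S2-q->S2 S3-p->S3 S3-q->S3

Count `p`s, saturating at 3: states S0 through S2 mean 0 through 2 `p`s seen; S3 means more than 2. Each `p` increments (capped at S3); other symbols loop. Accept from {S2}.
A 4-state machine:
        p   q  
>  S0   S1  S0 
   S1   S2  S1 
 * S2   S3  S2 
   S3   S3  S3 
(> = start, * = accepting)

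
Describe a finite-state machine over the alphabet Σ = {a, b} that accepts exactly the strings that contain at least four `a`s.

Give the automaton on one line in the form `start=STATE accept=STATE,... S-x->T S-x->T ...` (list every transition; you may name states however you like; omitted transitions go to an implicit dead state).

start=q0 accept=q4,q5 q0-a->q1 q0-b->q0 q1-a->q2 q1-b->q1 q2-a->q3 q2-b->q2 q3-a->q4 q3-b->q3 q4-a->q5 q4-b->q4 q5-a->q5 q5-b->q5

Count `a`s, saturating at 5: states q0 through q4 mean 0 through 4 `a`s seen; q5 means more than 4. Each `a` increments (capped at q5); other symbols loop. Accept from {q4, q5}.
A 6-state machine:
        a   b  
>  q0   q1  q0 
   q1   q2  q1 
   q2   q3  q2 
   q3   q4  q3 
 * q4   q5  q4 
 * q5   q5  q5 
(> = start, * = accepting)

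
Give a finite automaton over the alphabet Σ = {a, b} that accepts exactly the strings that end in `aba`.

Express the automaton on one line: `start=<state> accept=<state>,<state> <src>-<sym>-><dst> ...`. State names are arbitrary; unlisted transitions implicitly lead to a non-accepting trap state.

Let each state record the length of the longest suffix of the input read so far that is also a prefix of `aba`. S1 means the last symbol is `a`; S2 means the last 2 symbols are `ab`; S3 means the last 3 symbols are `aba`. Accept only at S3, where the string currently ends in `aba`.
With 4 states:
        a   b  
>  S0   S1  S0 
   S1   S1  S2 
   S2   S3  S0 
 * S3   S1  S2 
(> = start, * = accepting)

start=S0 accept=S3 S0-a->S1 S0-b->S0 S1-a->S1 S1-b->S2 S2-a->S3 S2-b->S0 S3-a->S1 S3-b->S2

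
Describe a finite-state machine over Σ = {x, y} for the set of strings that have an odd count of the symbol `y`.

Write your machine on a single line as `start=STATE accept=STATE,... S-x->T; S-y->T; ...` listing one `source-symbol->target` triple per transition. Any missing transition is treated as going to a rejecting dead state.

The only thing that matters is how many `y`s have appeared, reduced mod 2. Use one state per residue: q0 for 0, …, q1 for 1. Reading `y` moves to the next residue; anything else stays put. q1 is accepting.
With 2 states:
        x   y  
>  q0   q0  q1 
 * q1   q1  q0 
(> = start, * = accepting)

start=q0; accept=q1; q0-x->q0; q0-y->q1; q1-x->q1; q1-y->q0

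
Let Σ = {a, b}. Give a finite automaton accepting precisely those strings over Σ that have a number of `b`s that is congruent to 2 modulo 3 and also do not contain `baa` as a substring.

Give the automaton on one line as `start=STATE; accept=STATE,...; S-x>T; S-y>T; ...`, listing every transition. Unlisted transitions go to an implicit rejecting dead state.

start=q0; accept=q3,q5; q0-a>q0; q0-b>q1; q1-a>q2; q1-b>q3; q2-a>q4; q2-b>q3; q3-a>q5; q3-b>q6; q4-a>q4; q4-b>q4; q5-a>q4; q5-b>q6; q6-a>q7; q6-b>q1; q7-a>q4; q7-b>q1

Handle the two conditions separately and then intersect. The first has 3 states tracking the count of `b`s modulo 3; the second has 4 states tracking partial matches of the forbidden pattern `baa`. A product state is a pair (one from each), accepting exactly when both do. Minimizing collapses redundant product states.
An 8-state machine:
        a   b  
>  q0   q0  q1 
   q1   q2  q3 
   q2   q4  q3 
 * q3   q5  q6 
   q4   q4  q4 
 * q5   q4  q6 
   q6   q7  q1 
   q7   q4  q1 
(> = start, * = accepting)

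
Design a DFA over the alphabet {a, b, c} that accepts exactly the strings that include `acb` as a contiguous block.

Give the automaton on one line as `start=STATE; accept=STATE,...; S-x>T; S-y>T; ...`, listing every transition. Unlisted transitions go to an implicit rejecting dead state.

start=s0; accept=s3; s0-a>s1; s0-b>s0; s0-c>s0; s1-a>s1; s1-b>s0; s1-c>s2; s2-a>s1; s2-b>s3; s2-c>s0; s3-a>s3; s3-b>s3; s3-c>s3

States s0..s2 record the length of the longest prefix of `acb` that matches the current input suffix. Reaching s3 means `acb` has been seen, and we stay there forever. Accept from s3.
With 4 states:
        a   b   c  
>  s0   s1  s0  s0 
   s1   s1  s0  s2 
   s2   s1  s3  s0 
 * s3   s3  s3  s3 
(> = start, * = accepting)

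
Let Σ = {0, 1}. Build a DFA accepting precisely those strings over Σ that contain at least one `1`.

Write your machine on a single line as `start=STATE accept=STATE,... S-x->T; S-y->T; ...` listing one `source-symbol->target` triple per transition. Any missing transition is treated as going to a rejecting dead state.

start=q0; accept=q1,q2; q0-0->q0; q0-1->q1; q1-0->q1; q1-1->q2; q2-0->q2; q2-1->q2

Only the number of `1`s matters, and only up to 2. Make a chain q0 → q1 → q2 advanced by each `1` (with q2 absorbing); every other symbol self-loops. The accepting set is {q1, q2}.
3 states suffice.
        0   1  
>  q0   q0  q1 
 * q1   q1  q2 
 * q2   q2  q2 
(> = start, * = accepting)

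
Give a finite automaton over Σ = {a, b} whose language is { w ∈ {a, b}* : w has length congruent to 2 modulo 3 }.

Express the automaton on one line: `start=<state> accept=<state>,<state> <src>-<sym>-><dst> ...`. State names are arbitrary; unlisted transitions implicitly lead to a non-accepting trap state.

start=s0 accept=s2 s0-a->s1 s0-b->s1 s1-a->s2 s1-b->s2 s2-a->s0 s2-b->s0

Only the length mod 3 matters, so use a 3-cycle: from any state, every input symbol moves to the next state, wrapping s2 back to s0. Mark s2 accepting.
3 states suffice.
        a   b  
>  s0   s1  s1 
   s1   s2  s2 
 * s2   s0  s0 
(> = start, * = accepting)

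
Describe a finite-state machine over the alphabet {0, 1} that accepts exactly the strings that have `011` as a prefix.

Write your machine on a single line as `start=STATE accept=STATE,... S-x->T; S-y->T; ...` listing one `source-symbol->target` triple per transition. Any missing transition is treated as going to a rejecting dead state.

start=s0; accept=s3; s0-0->s1; s0-1->s4; s1-0->s4; s1-1->s2; s2-0->s4; s2-1->s3; s3-0->s3; s3-1->s3; s4-0->s4; s4-1->s4

Walk along `011` while the input agrees: from s0 take `0` to s1, and so on. Any deviation drops to the rejecting sink s4. Once s3 is reached the prefix is confirmed and every continuation is accepted.
5 states suffice.
        0   1  
>  s0   s1  s4 
   s1   s4  s2 
   s2   s4  s3 
 * s3   s3  s3 
   s4   s4  s4 
(> = start, * = accepting)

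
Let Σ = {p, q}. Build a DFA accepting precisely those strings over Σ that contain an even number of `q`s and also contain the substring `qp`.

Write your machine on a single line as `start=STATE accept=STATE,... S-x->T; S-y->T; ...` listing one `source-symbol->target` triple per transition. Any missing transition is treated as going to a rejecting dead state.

start=S0; accept=S4; S0-p->S0; S0-q->S1; S1-p->S2; S1-q->S3; S2-p->S2; S2-q->S4; S3-p->S4; S3-q->S1; S4-p->S4; S4-q->S2

Handle the two conditions separately and then intersect. The first has 2 states tracking the count of `q`s modulo 2; the second has 3 states tracking whether and how much of `qp` has been seen. A product state is a pair (one from each), accepting exactly when both do.
With 5 states:
        p   q  
>  S0   S0  S1 
   S1   S2  S3 
   S2   S2  S4 
   S3   S4  S1 
 * S4   S4  S2 
(> = start, * = accepting)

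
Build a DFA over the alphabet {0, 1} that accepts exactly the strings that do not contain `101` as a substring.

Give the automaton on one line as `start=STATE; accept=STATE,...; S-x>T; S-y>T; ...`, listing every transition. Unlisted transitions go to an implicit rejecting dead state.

This is the complement of 'contains `101`'. Use the same substring-matching states — s0 through s3 holding how much of `101` has just been matched — but flip the accepting set: everything except the trap s3 accepts.
With 4 states:
        0   1  
>* s0   s0  s1 
 * s1   s2  s1 
 * s2   s0  s3 
   s3   s3  s3 
(> = start, * = accepting)

start=s0; accept=s0,s1,s2; s0-0>s0; s0-1>s1; s1-0>s2; s1-1>s1; s2-0>s0; s2-1>s3; s3-0>s3; s3-1>s3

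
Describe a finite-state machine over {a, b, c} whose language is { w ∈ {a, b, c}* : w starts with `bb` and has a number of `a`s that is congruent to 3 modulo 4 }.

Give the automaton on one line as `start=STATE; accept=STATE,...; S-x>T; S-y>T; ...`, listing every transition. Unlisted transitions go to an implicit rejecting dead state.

Run two small machines in parallel and take their product. One (4 states) tracks whether the input so far still matches the prefix `bb`; the other (4 states) tracks the count of `a`s modulo 4. Each combined state is a pair, one component from each; accept when both components accept.
10 states suffice.
        a   b   c  
>  S0   S1  S2  S3 
   S1   S4  S1  S1 
   S2   S1  S5  S3 
   S3   S1  S3  S3 
   S4   S6  S4  S4 
   S5   S7  S5  S5 
   S6   S3  S6  S6 
   S7   S8  S7  S7 
   S8   S9  S8  S8 
 * S9   S5  S9  S9 
(> = start, * = accepting)

start=S0; accept=S9; S0-a>S1; S0-b>S2; S0-c>S3; S1-a>S4; S1-b>S1; S1-c>S1; S2-a>S1; S2-b>S5; S2-c>S3; S3-a>S1; S3-b>S3; S3-c>S3; S4-a>S6; S4-b>S4; S4-c>S4; S5-a>S7; S5-b>S5; S5-c>S5; S6-a>S3; S6-b>S6; S6-c>S6; S7-a>S8; S7-b>S7; S7-c>S7; S8-a>S9; S8-b>S8; S8-c>S8; S9-a>S5; S9-b>S9; S9-c>S9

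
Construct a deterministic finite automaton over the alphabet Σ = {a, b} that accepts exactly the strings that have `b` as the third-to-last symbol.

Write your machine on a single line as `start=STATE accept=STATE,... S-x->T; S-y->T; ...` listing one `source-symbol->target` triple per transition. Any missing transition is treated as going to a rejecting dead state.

Because acceptance depends on a position counted from the end, the machine has to buffer the most recent 3 symbols. Make each state the string of the last up-to-3 symbols read; on input `x` shift the window left and append `x`. Accept when the buffered window has length 3 and begins with `b`.
          a    b  
>  q0     q1   q2 
   q1     q3   q4 
   q2     q5   q6 
   q3     q7   q8 
   q4     q9  q10 
   q5    q11  q12 
   q6    q13  q14 
   q7     q7   q8 
   q8     q9  q10 
   q9    q11  q12 
   q10   q13  q14 
 * q11    q7   q8 
 * q12    q9  q10 
 * q13   q11  q12 
 * q14   q13  q14 
(> = start, * = accepting)

start=q0; accept=q11,q12,q13,q14; q0-a->q1; q0-b->q2; q1-a->q3; q1-b->q4; q2-a->q5; q2-b->q6; q3-a->q7; q3-b->q8; q4-a->q9; q4-b->q10; q5-a->q11; q5-b->q12; q6-a->q13; q6-b->q14; q7-a->q7; q7-b->q8; q8-a->q9; q8-b->q10; q9-a->q11; q9-b->q12; q10-a->q13; q10-b->q14; q11-a->q7; q11-b->q8; q12-a->q9; q12-b->q10; q13-a->q11; q13-b->q12; q14-a->q13; q14-b->q14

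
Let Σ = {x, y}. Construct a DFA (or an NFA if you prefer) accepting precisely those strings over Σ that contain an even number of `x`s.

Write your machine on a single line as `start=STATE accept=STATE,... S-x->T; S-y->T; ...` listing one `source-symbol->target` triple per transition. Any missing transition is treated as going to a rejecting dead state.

start=S0; accept=S0; S0-x->S1; S0-y->S0; S1-x->S0; S1-y->S1

The only thing that matters is how many `x`s have appeared, reduced mod 2. Use one state per residue: S0 for 0, …, S1 for 1. Reading `x` moves to the next residue; anything else stays put. S0 is accepting.
2 states suffice.
        x   y  
>* S0   S1  S0 
   S1   S0  S1 
(> = start, * = accepting)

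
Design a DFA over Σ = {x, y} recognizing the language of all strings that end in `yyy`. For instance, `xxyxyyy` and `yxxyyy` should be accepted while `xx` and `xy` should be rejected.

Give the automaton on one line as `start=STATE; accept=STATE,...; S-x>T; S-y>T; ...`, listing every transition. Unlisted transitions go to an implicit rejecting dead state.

Remember how much of `yyy` the current input suffix matches. State S0 means no match yet; S1 means the last symbol is `y`; S2 means the last 2 symbols are `yy`; S3 means the last 3 symbols are `yyy`. Only S3 accepts. On a mismatch, fall back to the longest proper suffix that is still a prefix of `yyy`.
With 4 states:
        x   y  
>  S0   S0  S1 
   S1   S0  S2 
   S2   S0  S3 
 * S3   S0  S3 
(> = start, * = accepting)

start=S0; accept=S3; S0-x>S0; S0-y>S1; S1-x>S0; S1-y>S2; S2-x>S0; S2-y>S3; S3-x>S0; S3-y>S3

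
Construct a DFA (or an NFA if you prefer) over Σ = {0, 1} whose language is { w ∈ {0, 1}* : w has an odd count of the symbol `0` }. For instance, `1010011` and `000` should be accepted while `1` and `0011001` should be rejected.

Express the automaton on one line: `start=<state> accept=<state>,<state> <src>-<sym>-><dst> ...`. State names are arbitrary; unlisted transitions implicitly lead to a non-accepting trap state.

The only thing that matters is how many `0`s have appeared, reduced mod 2. Use one state per residue: q0 for 0, …, q1 for 1. Reading `0` moves to the next residue; anything else stays put. q1 is accepting.
        0   1  
>  q0   q1  q0 
 * q1   q0  q1 
(> = start, * = accepting)

start=q0 accept=q1 q0-0->q1 q0-1->q0 q1-0->q0 q1-1->q1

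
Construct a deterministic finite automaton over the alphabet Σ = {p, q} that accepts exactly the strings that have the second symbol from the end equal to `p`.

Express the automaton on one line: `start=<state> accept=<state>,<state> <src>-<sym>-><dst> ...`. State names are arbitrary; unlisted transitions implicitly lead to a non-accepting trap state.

Because acceptance depends on a position counted from the end, the machine has to buffer the most recent 2 symbols. Make each state the string of the last up-to-2 symbols read; on input `x` shift the window left and append `x`. Accept when the buffered window has length 2 and begins with `p`.
A 7-state machine:
        p   q  
>  s0   s1  s2 
   s1   s3  s4 
   s2   s5  s6 
 * s3   s3  s4 
 * s4   s5  s6 
   s5   s3  s4 
   s6   s5  s6 
(> = start, * = accepting)

start=s0 accept=s3,s4 s0-p->s1 s0-q->s2 s1-p->s3 s1-q->s4 s2-p->s5 s2-q->s6 s3-p->s3 s3-q->s4 s4-p->s5 s4-q->s6 s5-p->s3 s5-q->s4 s6-p->s5 s6-q->s6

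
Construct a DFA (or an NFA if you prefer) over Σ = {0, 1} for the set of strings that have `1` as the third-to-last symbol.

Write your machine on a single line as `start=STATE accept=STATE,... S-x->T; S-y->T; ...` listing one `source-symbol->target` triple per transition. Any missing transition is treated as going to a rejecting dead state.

Because acceptance depends on a position counted from the end, the machine has to buffer the most recent 3 symbols. Make each state the string of the last up-to-3 symbols read; on input `x` shift the window left and append `x`. Accept when the buffered window has length 3 and begins with `1`.
15 states suffice.
          0    1  
>  s0     s1   s2 
   s1     s3   s4 
   s2     s5   s6 
   s3     s7   s8 
   s4     s9  s10 
   s5    s11  s12 
   s6    s13  s14 
   s7     s7   s8 
   s8     s9  s10 
   s9    s11  s12 
   s10   s13  s14 
 * s11    s7   s8 
 * s12    s9  s10 
 * s13   s11  s12 
 * s14   s13  s14 
(> = start, * = accepting)

start=s0; accept=s11,s12,s13,s14; s0-0->s1; s0-1->s2; s1-0->s3; s1-1->s4; s2-0->s5; s2-1->s6; s3-0->s7; s3-1->s8; s4-0->s9; s4-1->s10; s5-0->s11; s5-1->s12; s6-0->s13; s6-1->s14; s7-0->s7; s7-1->s8; s8-0->s9; s8-1->s10; s9-0->s11; s9-1->s12; s10-0->s13; s10-1->s14; s11-0->s7; s11-1->s8; s12-0->s9; s12-1->s10; s13-0->s11; s13-1->s12; s14-0->s13; s14-1->s14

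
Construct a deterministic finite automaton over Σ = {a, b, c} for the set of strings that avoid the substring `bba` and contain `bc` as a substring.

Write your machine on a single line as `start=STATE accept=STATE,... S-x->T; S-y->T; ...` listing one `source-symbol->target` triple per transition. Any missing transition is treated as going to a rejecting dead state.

start=s0; accept=s3,s5,s6; s0-a->s0; s0-b->s1; s0-c->s0; s1-a->s0; s1-b->s2; s1-c->s3; s2-a->s4; s2-b->s2; s2-c->s3; s3-a->s3; s3-b->s5; s3-c->s3; s4-a->s4; s4-b->s4; s4-c->s4; s5-a->s3; s5-b->s6; s5-c->s3; s6-a->s4; s6-b->s6; s6-c->s3

Build one automaton per condition and run them in lockstep. The first has 4 states tracking partial matches of the forbidden pattern `bba`; the second has 3 states tracking whether and how much of `bc` has been seen. A product state is a pair (one from each), accepting exactly when both do. Equivalent product states are then merged.
        a   b   c  
>  s0   s0  s1  s0 
   s1   s0  s2  s3 
   s2   s4  s2  s3 
 * s3   s3  s5  s3 
   s4   s4  s4  s4 
 * s5   s3  s6  s3 
 * s6   s4  s6  s3 
(> = start, * = accepting)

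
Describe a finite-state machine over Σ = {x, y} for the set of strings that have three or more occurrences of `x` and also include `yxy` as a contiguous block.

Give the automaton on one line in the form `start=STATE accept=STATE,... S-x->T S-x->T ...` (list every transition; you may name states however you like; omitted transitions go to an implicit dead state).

Handle the two conditions separately and then intersect. The first has 5 states tracking the count of `x`s, saturating at 4; the second has 4 states tracking whether and how much of `yxy` has been seen. A product state is a pair (one from each), accepting exactly when both do. Minimizing collapses redundant product states.
A 12-state machine:
          x    y  
>  S0     S1   S2 
   S1     S3   S4 
   S2     S5   S2 
   S3     S3   S6 
   S4     S7   S4 
   S5     S3   S8 
   S6     S9   S6 
   S7     S3  S10 
   S8    S10   S8 
   S9     S3  S11 
   S10   S11  S10 
 * S11   S11  S11 
(> = start, * = accepting)

start=S0 accept=S11 S0-x->S1 S0-y->S2 S1-x->S3 S1-y->S4 S2-x->S5 S2-y->S2 S3-x->S3 S3-y->S6 S4-x->S7 S4-y->S4 S5-x->S3 S5-y->S8 S6-x->S9 S6-y->S6 S7-x->S3 S7-y->S10 S8-x->S10 S8-y->S8 S9-x->S3 S9-y->S11 S10-x->S11 S10-y->S10 S11-x->S11 S11-y->S11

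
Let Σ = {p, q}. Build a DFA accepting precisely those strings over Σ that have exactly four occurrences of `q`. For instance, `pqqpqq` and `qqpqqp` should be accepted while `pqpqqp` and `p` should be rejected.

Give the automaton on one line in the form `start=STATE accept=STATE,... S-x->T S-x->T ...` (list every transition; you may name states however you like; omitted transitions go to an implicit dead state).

Count `q`s, saturating at 5: states s0 through s4 mean 0 through 4 `q`s seen; s5 means more than 4. Each `q` increments (capped at s5); other symbols loop. Accept from {s4}.
A 6-state machine:
        p   q  
>  s0   s0  s1 
   s1   s1  s2 
   s2   s2  s3 
   s3   s3  s4 
 * s4   s4  s5 
   s5   s5  s5 
(> = start, * = accepting)

start=s0 accept=s4 s0-p->s0 s0-q->s1 s1-p->s1 s1-q->s2 s2-p->s2 s2-q->s3 s3-p->s3 s3-q->s4 s4-p->s4 s4-q->s5 s5-p->s5 s5-q->s5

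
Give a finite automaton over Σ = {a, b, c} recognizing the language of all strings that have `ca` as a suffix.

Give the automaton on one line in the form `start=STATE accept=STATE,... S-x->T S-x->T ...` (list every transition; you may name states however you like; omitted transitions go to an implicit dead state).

start=s0 accept=s2 s0-a->s0 s0-b->s0 s0-c->s1 s1-a->s2 s1-b->s0 s1-c->s1 s2-a->s0 s2-b->s0 s2-c->s1

Remember how much of `ca` the current input suffix matches. State s0 means no match yet; s1 means the last symbol is `c`; s2 means the last 2 symbols are `ca`. Only s2 accepts. On a mismatch, fall back to the longest proper suffix that is still a prefix of `ca`.
With 3 states:
        a   b   c  
>  s0   s0  s0  s1 
   s1   s2  s0  s1 
 * s2   s0  s0  s1 
(> = start, * = accepting)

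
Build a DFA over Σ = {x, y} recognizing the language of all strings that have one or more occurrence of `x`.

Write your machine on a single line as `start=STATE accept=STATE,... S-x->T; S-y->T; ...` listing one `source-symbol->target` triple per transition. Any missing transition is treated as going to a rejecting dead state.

start=q0; accept=q1,q2; q0-x->q1; q0-y->q0; q1-x->q2; q1-y->q1; q2-x->q2; q2-y->q2

Only the number of `x`s matters, and only up to 2. Make a chain q0 → q1 → q2 advanced by each `x` (with q2 absorbing); every other symbol self-loops. The accepting set is {q1, q2}.
A 3-state machine:
        x   y  
>  q0   q1  q0 
 * q1   q2  q1 
 * q2   q2  q2 
(> = start, * = accepting)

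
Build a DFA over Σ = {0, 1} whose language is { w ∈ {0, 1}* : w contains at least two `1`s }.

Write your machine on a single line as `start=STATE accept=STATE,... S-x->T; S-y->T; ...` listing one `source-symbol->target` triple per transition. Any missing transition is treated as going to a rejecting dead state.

Only the number of `1`s matters, and only up to 3. Make a chain q0 → q1 → q2 → q3 advanced by each `1` (with q3 absorbing); every other symbol self-loops. The accepting set is {q2, q3}.
        0   1  
>  q0   q0  q1 
   q1   q1  q2 
 * q2   q2  q3 
 * q3   q3  q3 
(> = start, * = accepting)

start=q0; accept=q2,q3; q0-0->q0; q0-1->q1; q1-0->q1; q1-1->q2; q2-0->q2; q2-1->q3; q3-0->q3; q3-1->q3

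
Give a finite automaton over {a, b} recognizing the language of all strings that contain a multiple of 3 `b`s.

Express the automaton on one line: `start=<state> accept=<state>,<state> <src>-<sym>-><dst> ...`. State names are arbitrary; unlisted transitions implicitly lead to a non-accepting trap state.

start=S0 accept=S0 S0-a->S0 S0-b->S1 S1-a->S1 S1-b->S2 S2-a->S2 S2-b->S0

The only thing that matters is how many `b`s have appeared, reduced mod 3. Use one state per residue: S0 for 0, …, S2 for 2. Reading `b` moves to the next residue; anything else stays put. S0 is accepting.
        a   b  
>* S0   S0  S1 
   S1   S1  S2 
   S2   S2  S0 
(> = start, * = accepting)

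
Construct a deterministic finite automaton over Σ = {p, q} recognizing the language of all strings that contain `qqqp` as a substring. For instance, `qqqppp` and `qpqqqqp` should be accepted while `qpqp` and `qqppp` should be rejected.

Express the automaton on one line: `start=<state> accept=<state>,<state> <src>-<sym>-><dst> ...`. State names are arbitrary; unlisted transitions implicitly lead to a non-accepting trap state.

start=s0 accept=s4 s0-p->s0 s0-q->s1 s1-p->s0 s1-q->s2 s2-p->s0 s2-q->s3 s3-p->s4 s3-q->s3 s4-p->s4 s4-q->s4

Track how much of `qqqp` has been matched so far: state s0 is no progress, s4 is the absorbing accept state reached once `qqqp` has occurred. Intermediate states record partial matches; on a mismatch, fall back to the longest reusable overlap.
A 5-state machine:
        p   q  
>  s0   s0  s1 
   s1   s0  s2 
   s2   s0  s3 
   s3   s4  s3 
 * s4   s4  s4 
(> = start, * = accepting)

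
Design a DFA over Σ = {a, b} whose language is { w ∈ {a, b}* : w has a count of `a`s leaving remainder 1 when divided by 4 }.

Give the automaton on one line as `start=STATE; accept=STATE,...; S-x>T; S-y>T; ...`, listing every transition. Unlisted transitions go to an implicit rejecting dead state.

start=S0; accept=S1; S0-a>S1; S0-b>S0; S1-a>S2; S1-b>S1; S2-a>S3; S2-b>S2; S3-a>S0; S3-b>S3

Keep the running count of `a`s modulo 4: each `a` advances along the cycle S0 → S1 → S2 → S3 → S0 while other symbols loop. Accept at S1.
4 states suffice.
        a   b  
>  S0   S1  S0 
 * S1   S2  S1 
   S2   S3  S2 
   S3   S0  S3 
(> = start, * = accepting)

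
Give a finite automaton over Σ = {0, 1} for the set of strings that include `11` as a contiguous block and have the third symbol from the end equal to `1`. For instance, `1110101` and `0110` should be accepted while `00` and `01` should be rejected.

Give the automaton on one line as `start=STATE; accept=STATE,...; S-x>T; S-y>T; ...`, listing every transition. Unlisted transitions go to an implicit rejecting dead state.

Run two small machines in parallel and take their product. The first has 3 states tracking whether and how much of `11` has been seen; the second has 15 states tracking the last 3 symbols read. A product state is a pair (one from each), accepting exactly when both do. Minimizing collapses redundant product states.
With 10 states:
        0   1  
>  q0   q0  q1 
   q1   q0  q2 
   q2   q3  q4 
 * q3   q5  q6 
 * q4   q3  q4 
 * q5   q7  q8 
 * q6   q9  q2 
   q7   q7  q8 
   q8   q9  q2 
   q9   q5  q6 
(> = start, * = accepting)

start=q0; accept=q3,q4,q5,q6; q0-0>q0; q0-1>q1; q1-0>q0; q1-1>q2; q2-0>q3; q2-1>q4; q3-0>q5; q3-1>q6; q4-0>q3; q4-1>q4; q5-0>q7; q5-1>q8; q6-0>q9; q6-1>q2; q7-0>q7; q7-1>q8; q8-0>q9; q8-1>q2; q9-0>q5; q9-1>q6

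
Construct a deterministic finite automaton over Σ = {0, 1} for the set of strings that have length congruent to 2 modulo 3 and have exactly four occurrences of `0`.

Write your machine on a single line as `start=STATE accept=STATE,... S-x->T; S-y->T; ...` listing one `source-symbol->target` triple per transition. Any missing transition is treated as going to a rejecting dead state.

start=q0; accept=q13; q0-0->q1; q0-1->q2; q1-0->q3; q1-1->q4; q2-0->q4; q2-1->q5; q3-0->q6; q3-1->q7; q4-0->q7; q4-1->q8; q5-0->q8; q5-1->q0; q6-0->q9; q6-1->q10; q7-0->q10; q7-1->q11; q8-0->q11; q8-1->q1; q9-0->q12; q9-1->q13; q10-0->q13; q10-1->q14; q11-0->q14; q11-1->q3; q12-0->q12; q12-1->q12; q13-0->q12; q13-1->q15; q14-0->q15; q14-1->q6; q15-0->q12; q15-1->q9

Run two small machines in parallel and take their product. One (3 states) tracks the input length modulo 3; the other (6 states) tracks the count of `0`s, saturating at 5. Each combined state is a pair, one component from each; accept when both components accept. Minimizing collapses redundant product states.
          0    1  
>  q0     q1   q2 
   q1     q3   q4 
   q2     q4   q5 
   q3     q6   q7 
   q4     q7   q8 
   q5     q8   q0 
   q6     q9  q10 
   q7    q10  q11 
   q8    q11   q1 
   q9    q12  q13 
   q10   q13  q14 
   q11   q14   q3 
   q12   q12  q12 
 * q13   q12  q15 
   q14   q15   q6 
   q15   q12   q9 
(> = start, * = accepting)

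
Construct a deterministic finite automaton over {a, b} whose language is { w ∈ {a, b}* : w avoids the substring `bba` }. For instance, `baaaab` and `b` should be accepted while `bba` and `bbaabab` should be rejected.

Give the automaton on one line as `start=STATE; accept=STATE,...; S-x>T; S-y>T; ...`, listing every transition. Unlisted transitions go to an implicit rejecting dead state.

start=q0; accept=q0,q1,q2; q0-a>q0; q0-b>q1; q1-a>q0; q1-b>q2; q2-a>q3; q2-b>q2; q3-a>q3; q3-b>q3

Track partial matches of the forbidden pattern `bba`. State q3 is a dead state reached once `bba` has occurred; every other state accepts. q0 means no part of `bba` is currently matched.
With 4 states:
        a   b  
>* q0   q0  q1 
 * q1   q0  q2 
 * q2   q3  q2 
   q3   q3  q3 
(> = start, * = accepting)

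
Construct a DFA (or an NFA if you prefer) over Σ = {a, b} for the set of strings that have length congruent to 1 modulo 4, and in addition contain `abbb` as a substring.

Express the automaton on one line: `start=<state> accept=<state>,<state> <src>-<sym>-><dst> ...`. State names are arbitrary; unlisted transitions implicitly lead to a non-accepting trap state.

Handle the two conditions separately and then intersect. One (4 states) tracks the input length modulo 4; the other (5 states) tracks whether and how much of `abbb` has been seen. Each combined state is a pair, one component from each; accept when both components accept.
A 20-state machine:
          a    b  
>  S0     S1   S2 
   S1     S3   S4 
   S2     S3   S5 
   S3     S6   S7 
   S4     S6   S8 
   S5     S6   S9 
   S6    S10  S11 
   S7    S10  S12 
   S8    S10  S13 
   S9    S10   S0 
   S10    S1  S14 
   S11    S1  S15 
   S12    S1  S16 
   S13   S16  S16 
   S14    S3  S17 
   S15    S3  S18 
 * S16   S18  S18 
   S17    S6  S19 
   S18   S19  S19 
   S19   S13  S13 
(> = start, * = accepting)

start=S0 accept=S16 S0-a->S1 S0-b->S2 S1-a->S3 S1-b->S4 S2-a->S3 S2-b->S5 S3-a->S6 S3-b->S7 S4-a->S6 S4-b->S8 S5-a->S6 S5-b->S9 S6-a->S10 S6-b->S11 S7-a->S10 S7-b->S12 S8-a->S10 S8-b->S13 S9-a->S10 S9-b->S0 S10-a->S1 S10-b->S14 S11-a->S1 S11-b->S15 S12-a->S1 S12-b->S16 S13-a->S16 S13-b->S16 S14-a->S3 S14-b->S17 S15-a->S3 S15-b->S18 S16-a->S18 S16-b->S18 S17-a->S6 S17-b->S19 S18-a->S19 S18-b->S19 S19-a->S13 S19-b->S13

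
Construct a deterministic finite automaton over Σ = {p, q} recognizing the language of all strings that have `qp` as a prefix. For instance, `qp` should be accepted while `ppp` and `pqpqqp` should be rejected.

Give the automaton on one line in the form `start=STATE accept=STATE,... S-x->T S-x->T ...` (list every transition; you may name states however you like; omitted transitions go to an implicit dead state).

Walk along `qp` while the input agrees: from A take `q` to B, and so on. Any deviation drops to the rejecting sink D. Once C is reached the prefix is confirmed and every continuation is accepted.
A 4-state machine:
       p  q 
>  A   D  B 
   B   C  D 
 * C   C  C 
   D   D  D 
(> = start, * = accepting)

start=A accept=C A-p->D A-q->B B-p->C B-q->D C-p->C C-q->C D-p->D D-q->D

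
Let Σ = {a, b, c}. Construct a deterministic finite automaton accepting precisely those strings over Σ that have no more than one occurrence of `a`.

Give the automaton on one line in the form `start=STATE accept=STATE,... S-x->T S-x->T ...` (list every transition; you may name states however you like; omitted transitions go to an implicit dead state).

start=S0 accept=S0,S1 S0-a->S1 S0-b->S0 S0-c->S0 S1-a->S2 S1-b->S1 S1-c->S1 S2-a->S2 S2-b->S2 S2-c->S2

Count `a`s, saturating at 2: state S0 means no `a` yet, S1 means one `a` seen, S2 means more than one. Each `a` increments (capped at S2); other symbols loop. Accept from {S0, S1}.
3 states suffice.
        a   b   c  
>* S0   S1  S0  S0 
 * S1   S2  S1  S1 
   S2   S2  S2  S2 
(> = start, * = accepting)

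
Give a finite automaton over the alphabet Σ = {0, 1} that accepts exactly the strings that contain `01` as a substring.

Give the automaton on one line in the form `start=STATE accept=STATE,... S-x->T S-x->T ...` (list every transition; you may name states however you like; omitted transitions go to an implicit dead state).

start=s0 accept=s2 s0-0->s1 s0-1->s0 s1-0->s1 s1-1->s2 s2-0->s2 s2-1->s2

Track how much of `01` has been matched so far: state s0 is no progress, s2 is the absorbing accept state reached once `01` has occurred. Intermediate states record partial matches; on a mismatch, fall back to the longest reusable overlap.
A 3-state machine:
        0   1  
>  s0   s1  s0 
   s1   s1  s2 
 * s2   s2  s2 
(> = start, * = accepting)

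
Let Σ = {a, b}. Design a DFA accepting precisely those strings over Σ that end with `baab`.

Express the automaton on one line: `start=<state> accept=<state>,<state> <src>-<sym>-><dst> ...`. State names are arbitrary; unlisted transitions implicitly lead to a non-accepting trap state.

Let each state record the length of the longest suffix of the input read so far that is also a prefix of `baab`. q1 means the last symbol is `b`; q2 means the last 2 symbols are `ba`; q3 means the last 3 symbols are `baa`; q4 means the last 4 symbols are `baab`. Accept only at q4, where the string currently ends in `baab`.
With 5 states:
        a   b  
>  q0   q0  q1 
   q1   q2  q1 
   q2   q3  q1 
   q3   q0  q4 
 * q4   q2  q1 
(> = start, * = accepting)

start=q0 accept=q4 q0-a->q0 q0-b->q1 q1-a->q2 q1-b->q1 q2-a->q3 q2-b->q1 q3-a->q0 q3-b->q4 q4-a->q2 q4-b->q1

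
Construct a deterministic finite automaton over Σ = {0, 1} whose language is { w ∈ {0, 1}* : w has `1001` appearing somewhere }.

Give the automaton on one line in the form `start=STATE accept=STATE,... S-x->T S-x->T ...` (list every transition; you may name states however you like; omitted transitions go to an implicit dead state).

States s0..s3 record the length of the longest prefix of `1001` that matches the current input suffix. Reaching s4 means `1001` has been seen, and we stay there forever. Accept from s4.
With 5 states:
        0   1  
>  s0   s0  s1 
   s1   s2  s1 
   s2   s3  s1 
   s3   s0  s4 
 * s4   s4  s4 
(> = start, * = accepting)

start=s0 accept=s4 s0-0->s0 s0-1->s1 s1-0->s2 s1-1->s1 s2-0->s3 s2-1->s1 s3-0->s0 s3-1->s4 s4-0->s4 s4-1->s4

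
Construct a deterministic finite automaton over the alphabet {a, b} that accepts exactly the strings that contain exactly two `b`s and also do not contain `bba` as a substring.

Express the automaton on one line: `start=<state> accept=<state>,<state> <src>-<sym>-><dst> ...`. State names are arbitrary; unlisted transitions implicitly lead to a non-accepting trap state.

Build one automaton per condition and run them in lockstep. One (4 states) tracks the count of `b`s, saturating at 3; the other (4 states) tracks partial matches of the forbidden pattern `bba`. Each combined state is a pair, one component from each; accept when both components accept. After merging equivalent states the machine shrinks.
        a   b  
>  q0   q0  q1 
   q1   q2  q3 
   q2   q2  q4 
 * q3   q5  q5 
 * q4   q4  q5 
   q5   q5  q5 
(> = start, * = accepting)

start=q0 accept=q3,q4 q0-a->q0 q0-b->q1 q1-a->q2 q1-b->q3 q2-a->q2 q2-b->q4 q3-a->q5 q3-b->q5 q4-a->q4 q4-b->q5 q5-a->q5 q5-b->q5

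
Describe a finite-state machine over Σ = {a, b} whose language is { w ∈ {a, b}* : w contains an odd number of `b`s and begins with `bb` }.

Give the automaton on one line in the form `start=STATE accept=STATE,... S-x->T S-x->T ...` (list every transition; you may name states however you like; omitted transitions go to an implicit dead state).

start=q0 accept=q4 q0-a->q1 q0-b->q2 q1-a->q1 q1-b->q1 q2-a->q1 q2-b->q3 q3-a->q3 q3-b->q4 q4-a->q4 q4-b->q3

Run two small machines in parallel and take their product. One (2 states) tracks the count of `b`s modulo 2; the other (4 states) tracks whether the input so far still matches the prefix `bb`. Each combined state is a pair, one component from each; accept when both components accept. Equivalent product states are then merged.
        a   b  
>  q0   q1  q2 
   q1   q1  q1 
   q2   q1  q3 
   q3   q3  q4 
 * q4   q4  q3 
(> = start, * = accepting)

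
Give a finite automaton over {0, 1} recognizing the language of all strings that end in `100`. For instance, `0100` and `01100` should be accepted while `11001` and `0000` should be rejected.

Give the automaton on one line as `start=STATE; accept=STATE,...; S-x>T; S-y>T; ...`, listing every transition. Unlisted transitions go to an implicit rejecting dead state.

Let each state record the length of the longest suffix of the input read so far that is also a prefix of `100`. s1 means the last symbol is `1`; s2 means the last 2 symbols are `10`; s3 means the last 3 symbols are `100`. Accept only at s3, where the string currently ends in `100`.
A 4-state machine:
        0   1  
>  s0   s0  s1 
   s1   s2  s1 
   s2   s3  s1 
 * s3   s0  s1 
(> = start, * = accepting)

start=s0; accept=s3; s0-0>s0; s0-1>s1; s1-0>s2; s1-1>s1; s2-0>s3; s2-1>s1; s3-0>s0; s3-1>s1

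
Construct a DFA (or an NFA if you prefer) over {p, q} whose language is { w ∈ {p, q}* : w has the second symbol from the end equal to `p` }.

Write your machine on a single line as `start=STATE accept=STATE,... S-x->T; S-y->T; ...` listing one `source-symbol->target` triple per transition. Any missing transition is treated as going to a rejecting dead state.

start=s0; accept=s3,s4; s0-p->s1; s0-q->s2; s1-p->s3; s1-q->s4; s2-p->s5; s2-q->s6; s3-p->s3; s3-q->s4; s4-p->s5; s4-q->s6; s5-p->s3; s5-q->s4; s6-p->s5; s6-q->s6

Because acceptance depends on a position counted from the end, the machine has to buffer the most recent 2 symbols. Make each state the string of the last up-to-2 symbols read; on input `x` shift the window left and append `x`. Accept when the buffered window has length 2 and begins with `p`.
7 states suffice.
        p   q  
>  s0   s1  s2 
   s1   s3  s4 
   s2   s5  s6 
 * s3   s3  s4 
 * s4   s5  s6 
   s5   s3  s4 
   s6   s5  s6 
(> = start, * = accepting)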